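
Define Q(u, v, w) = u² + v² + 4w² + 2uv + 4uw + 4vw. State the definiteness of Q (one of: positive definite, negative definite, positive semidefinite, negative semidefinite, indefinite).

positive semidefinite

The symmetric matrix is A = [[1, 1, 2], [1, 1, 2], [2, 2, 4]].
Congruent diagonalization of A (simultaneous row and column reduction) yields pivots 1, 0, 0.
Counting signs: 1 positive, 2 zero.
Hence Q is positive semidefinite.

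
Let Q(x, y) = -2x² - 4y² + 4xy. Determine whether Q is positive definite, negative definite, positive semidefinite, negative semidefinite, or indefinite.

The symmetric matrix is A = [[-2, 2], [2, -4]].
Applying the same elementary operations to the rows and columns of A produces a congruent diagonal matrix with entries -2, -2.
So there are 2 negative pivots.
Hence Q is negative definite.

negative definite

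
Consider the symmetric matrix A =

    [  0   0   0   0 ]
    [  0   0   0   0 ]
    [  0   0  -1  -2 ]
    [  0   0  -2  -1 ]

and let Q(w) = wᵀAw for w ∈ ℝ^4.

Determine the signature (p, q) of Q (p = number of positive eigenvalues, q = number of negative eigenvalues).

(1, 1)

Congruent diagonalization of A (simultaneous row and column reduction) yields pivots 0, 0, -1, 3.
Counting signs: 1 positive, 1 negative, 2 zero.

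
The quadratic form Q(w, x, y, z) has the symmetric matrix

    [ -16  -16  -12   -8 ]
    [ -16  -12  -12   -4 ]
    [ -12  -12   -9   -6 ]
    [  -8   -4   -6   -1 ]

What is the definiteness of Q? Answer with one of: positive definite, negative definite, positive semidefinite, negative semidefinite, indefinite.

indefinite

Symmetric row and column elimination reduces A to a congruent diagonal form with pivots -16, 4, 0, -1.
That gives 1 positive, 2 negative, 1 zero pivots.
Hence Q is indefinite.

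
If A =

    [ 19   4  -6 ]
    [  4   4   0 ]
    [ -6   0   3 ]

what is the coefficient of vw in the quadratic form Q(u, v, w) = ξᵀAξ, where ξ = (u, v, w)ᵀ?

The coefficient of vw is A[2,3] + A[3,2] = 2·0 = 0.

0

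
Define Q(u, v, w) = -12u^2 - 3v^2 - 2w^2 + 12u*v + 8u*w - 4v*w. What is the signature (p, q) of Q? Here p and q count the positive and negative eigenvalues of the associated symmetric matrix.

(0, 2)

Write A = [[-12, 6, 4], [6, -3, -2], [4, -2, -2]].
Symmetric row and column elimination reduces A to a congruent diagonal form with pivots -12, 0, -2/3.
So there are 2 negative, 1 zero pivots.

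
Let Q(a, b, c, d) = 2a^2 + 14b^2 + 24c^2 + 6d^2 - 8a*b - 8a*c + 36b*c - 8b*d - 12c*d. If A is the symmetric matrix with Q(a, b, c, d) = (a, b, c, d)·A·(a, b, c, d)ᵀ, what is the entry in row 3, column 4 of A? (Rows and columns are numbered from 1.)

The coefficient of c·d in Q is -12. For a symmetric A this equals A[3,4] + A[4,3] = 2·A[3,4].
So A[3,4] = -12/2 = -6.

-6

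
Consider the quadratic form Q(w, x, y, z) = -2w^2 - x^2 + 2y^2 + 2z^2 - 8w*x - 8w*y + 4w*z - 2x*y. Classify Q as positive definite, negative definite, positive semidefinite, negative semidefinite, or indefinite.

indefinite

Write A = [[-2, -4, -4, 2], [-4, -1, -1, 0], [-4, -1, 2, 0], [2, 0, 0, 2]].
Congruent diagonalization of A (simultaneous row and column reduction) yields pivots -2, 7, 3, 12/7.
Counting signs: 3 positive, 1 negative.
Hence Q is indefinite.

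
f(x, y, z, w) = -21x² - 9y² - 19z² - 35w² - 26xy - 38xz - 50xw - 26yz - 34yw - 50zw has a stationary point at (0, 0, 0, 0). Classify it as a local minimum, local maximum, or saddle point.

local maximum

The Hessian at the origin is H = [[-42, -26, -38, -50], [-26, -18, -26, -34], [-38, -26, -38, -50], [-50, -34, -50, -70]].
Row-reducing H symmetrically gives the diagonal entries -42, -40/21, -2/5, -4.
That gives 4 negative pivots.
H is negative definite, so the origin is a strict local maximum.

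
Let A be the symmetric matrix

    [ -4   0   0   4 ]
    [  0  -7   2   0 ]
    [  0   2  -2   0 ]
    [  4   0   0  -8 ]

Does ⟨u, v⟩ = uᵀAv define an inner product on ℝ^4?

no

An LDLᵀ factorisation of A has diagonal entries -4, -7, -10/7, -4.
Counting signs: 4 negative.
Hence Q is negative definite.
⟨·,·⟩ is an inner product exactly when A is positive definite.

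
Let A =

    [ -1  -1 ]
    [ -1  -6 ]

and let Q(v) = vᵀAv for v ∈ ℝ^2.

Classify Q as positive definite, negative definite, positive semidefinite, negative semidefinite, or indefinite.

Applying the same elementary operations to the rows and columns of A produces a congruent diagonal matrix with entries -1, -5.
That gives 2 negative pivots.
Hence Q is negative definite.

negative definite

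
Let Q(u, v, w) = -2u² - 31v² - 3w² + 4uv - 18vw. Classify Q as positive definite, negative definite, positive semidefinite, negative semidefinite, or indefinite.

Write A = [[-2, 2, 0], [2, -31, -9], [0, -9, -3]].
Symmetric row and column elimination reduces A to a congruent diagonal form with pivots -2, -29, -6/29.
That gives 3 negative pivots.
Hence Q is negative definite.

negative definite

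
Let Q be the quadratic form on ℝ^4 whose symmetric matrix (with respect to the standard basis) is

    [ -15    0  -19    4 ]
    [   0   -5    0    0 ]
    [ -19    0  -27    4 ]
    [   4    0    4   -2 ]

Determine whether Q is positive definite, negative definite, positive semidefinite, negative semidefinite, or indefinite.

Symmetric row and column elimination reduces A to a congruent diagonal form with pivots -15, -5, -44/15, -6/11.
Counting signs: 4 negative.
Hence Q is negative definite.

negative definite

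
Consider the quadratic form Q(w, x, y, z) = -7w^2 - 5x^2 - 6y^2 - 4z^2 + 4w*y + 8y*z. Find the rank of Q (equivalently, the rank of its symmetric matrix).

The associated matrix is A = [[-7, 0, 2, 0], [0, -5, 0, 0], [2, 0, -6, 4], [0, 0, 4, -4]].
Applying the same elementary operations to the rows and columns of A produces a congruent diagonal matrix with entries -7, -5, -38/7, -20/19.
That gives 4 negative pivots.
The rank is the number of nonzero pivots: 4.

4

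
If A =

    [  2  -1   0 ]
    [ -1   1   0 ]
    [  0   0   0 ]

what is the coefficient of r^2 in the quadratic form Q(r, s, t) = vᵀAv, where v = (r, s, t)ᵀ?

2

The coefficient of r^2 is the diagonal entry A[1,1] = 2.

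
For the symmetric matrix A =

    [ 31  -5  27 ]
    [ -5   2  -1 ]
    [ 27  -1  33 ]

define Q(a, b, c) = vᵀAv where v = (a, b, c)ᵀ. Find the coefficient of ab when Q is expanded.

The coefficient of ab is A[1,2] + A[2,1] = 2·(-5) = -10.

-10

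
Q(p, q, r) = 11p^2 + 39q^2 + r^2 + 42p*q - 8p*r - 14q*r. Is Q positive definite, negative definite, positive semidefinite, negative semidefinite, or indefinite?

indefinite

The symmetric matrix is A = [[11, 21, -4], [21, 39, -7], [-4, -7, 1]].
Applying the same elementary operations to the rows and columns of A produces a congruent diagonal matrix with entries 11, -12/11, -1/12.
Counting signs: 1 positive, 2 negative.
Hence Q is indefinite.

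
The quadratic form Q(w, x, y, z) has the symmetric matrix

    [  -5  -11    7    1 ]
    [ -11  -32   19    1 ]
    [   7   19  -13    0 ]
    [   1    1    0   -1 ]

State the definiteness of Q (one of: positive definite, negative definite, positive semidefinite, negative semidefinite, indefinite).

An LDLᵀ factorisation of A has diagonal entries -5, -39/5, -20/13, -3/20.
So there are 4 negative pivots.
Hence Q is negative definite.

negative definite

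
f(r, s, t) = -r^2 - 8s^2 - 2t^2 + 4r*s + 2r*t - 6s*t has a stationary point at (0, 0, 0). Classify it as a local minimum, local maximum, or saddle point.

The Hessian at the origin is H = [[-2, 4, 2], [4, -16, -6], [2, -6, -4]].
Congruent diagonalization of H (simultaneous row and column reduction) yields pivots -2, -8, -3/2.
That gives 3 negative pivots.
H is negative definite, so the origin is a strict local maximum.

local maximum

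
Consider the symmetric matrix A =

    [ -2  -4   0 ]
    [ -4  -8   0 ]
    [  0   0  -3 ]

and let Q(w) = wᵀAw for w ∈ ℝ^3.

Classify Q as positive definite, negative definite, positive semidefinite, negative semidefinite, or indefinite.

Applying the same elementary operations to the rows and columns of A produces a congruent diagonal matrix with entries -2, 0, -3.
That gives 2 negative, 1 zero pivots.
Hence Q is negative semidefinite.

negative semidefinite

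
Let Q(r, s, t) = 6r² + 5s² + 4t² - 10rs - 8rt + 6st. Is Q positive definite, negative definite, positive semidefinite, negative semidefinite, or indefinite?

positive definite

The symmetric matrix of Q is A = [[6, -5, -4], [-5, 5, 3], [-4, 3, 4]].
Leading principal minors: Δ_1 = 6, Δ_2 = 5, Δ_3 = 6.
All leading principal minors are positive, so by Sylvester's criterion Q is positive definite.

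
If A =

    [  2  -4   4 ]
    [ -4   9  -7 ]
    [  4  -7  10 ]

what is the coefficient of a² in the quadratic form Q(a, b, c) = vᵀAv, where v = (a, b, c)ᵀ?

2

The coefficient of a² is the diagonal entry A[1,1] = 2.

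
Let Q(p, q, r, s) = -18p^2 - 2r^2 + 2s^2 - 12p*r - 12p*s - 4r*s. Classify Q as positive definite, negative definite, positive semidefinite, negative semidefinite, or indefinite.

The symmetric matrix is A = [[-18, 0, -6, -6], [0, 0, 0, 0], [-6, 0, -2, -2], [-6, 0, -2, 2]].
Row-reducing A symmetrically gives the diagonal entries -18, 0, 0, 4.
That gives 1 positive, 1 negative, 2 zero pivots.
Hence Q is indefinite.

indefinite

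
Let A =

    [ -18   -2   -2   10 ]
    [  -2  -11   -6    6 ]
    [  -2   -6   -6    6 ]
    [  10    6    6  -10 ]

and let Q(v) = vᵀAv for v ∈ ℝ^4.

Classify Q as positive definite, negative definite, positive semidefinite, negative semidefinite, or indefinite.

negative definite

Leading principal minors: Δ_1 = -18, Δ_2 = 194, Δ_3 = -520, Δ_4 = 160.
The signs alternate starting with Δ_1 < 0, so by Sylvester's criterion Q is negative definite.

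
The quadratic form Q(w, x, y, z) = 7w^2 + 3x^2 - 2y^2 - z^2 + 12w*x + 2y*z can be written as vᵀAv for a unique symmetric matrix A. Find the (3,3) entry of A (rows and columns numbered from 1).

The coefficient of y^2 in Q is -2, and that is exactly A[3,3].

-2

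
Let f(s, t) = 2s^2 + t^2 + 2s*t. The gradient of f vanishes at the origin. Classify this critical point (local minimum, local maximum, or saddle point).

The Hessian at the origin is H = [[4, 2], [2, 2]].
det H = 4·2 − (2)² = 4 > 0 and H[1,1] = 4 > 0, so H is positive definite.
Therefore the origin is a local minimum.

local minimum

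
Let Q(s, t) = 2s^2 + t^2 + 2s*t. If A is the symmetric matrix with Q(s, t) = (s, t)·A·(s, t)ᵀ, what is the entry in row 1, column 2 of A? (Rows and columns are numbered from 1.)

The coefficient of s·t in Q is 2. For a symmetric A this equals A[1,2] + A[2,1] = 2·A[1,2].
So A[1,2] = 2/2 = 1.

1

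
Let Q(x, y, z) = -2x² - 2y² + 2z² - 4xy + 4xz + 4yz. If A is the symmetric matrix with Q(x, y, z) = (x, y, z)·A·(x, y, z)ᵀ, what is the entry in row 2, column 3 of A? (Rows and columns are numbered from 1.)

2

The coefficient of y·z in Q is 4. For a symmetric A this equals A[2,3] + A[3,2] = 2·A[2,3].
So A[2,3] = 4/2 = 2.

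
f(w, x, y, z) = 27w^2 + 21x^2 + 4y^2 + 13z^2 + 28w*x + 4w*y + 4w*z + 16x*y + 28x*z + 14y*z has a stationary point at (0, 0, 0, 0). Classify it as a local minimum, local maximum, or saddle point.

local minimum

The Hessian at the origin is H = [[54, 28, 4, 4], [28, 42, 16, 28], [4, 16, 8, 14], [4, 28, 14, 26]].
An LDLᵀ factorisation of H has diagonal entries 54, 742/27, 240/371, 3/4.
Counting signs: 4 positive.
H is positive definite, so the origin is a strict local minimum.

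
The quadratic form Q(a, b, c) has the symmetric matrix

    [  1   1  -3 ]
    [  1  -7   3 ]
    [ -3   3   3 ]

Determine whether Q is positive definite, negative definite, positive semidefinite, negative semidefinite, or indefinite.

indefinite

An LDLᵀ factorisation of A has diagonal entries 1, -8, -3/2.
That gives 1 positive, 2 negative pivots.
Hence Q is indefinite.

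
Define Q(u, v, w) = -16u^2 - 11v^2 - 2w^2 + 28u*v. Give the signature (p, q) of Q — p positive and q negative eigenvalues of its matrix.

(1, 2)

Write A = [[-16, 14, 0], [14, -11, 0], [0, 0, -2]].
Applying the same elementary operations to the rows and columns of A produces a congruent diagonal matrix with entries -16, 5/4, -2.
So there are 1 positive, 2 negative pivots.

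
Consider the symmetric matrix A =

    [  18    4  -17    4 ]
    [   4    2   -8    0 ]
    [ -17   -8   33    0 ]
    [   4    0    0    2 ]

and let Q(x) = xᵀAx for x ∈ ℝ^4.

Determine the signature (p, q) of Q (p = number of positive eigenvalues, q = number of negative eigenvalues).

(4, 0)

Congruent diagonalization of A (simultaneous row and column reduction) yields pivots 18, 10/9, 9/10, 2/9.
Counting signs: 4 positive.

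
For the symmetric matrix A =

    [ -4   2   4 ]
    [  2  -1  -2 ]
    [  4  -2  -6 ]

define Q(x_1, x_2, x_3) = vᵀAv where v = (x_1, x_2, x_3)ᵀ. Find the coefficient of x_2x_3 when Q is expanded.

-4

The coefficient of x_2x_3 is A[2,3] + A[3,2] = 2·(-2) = -4.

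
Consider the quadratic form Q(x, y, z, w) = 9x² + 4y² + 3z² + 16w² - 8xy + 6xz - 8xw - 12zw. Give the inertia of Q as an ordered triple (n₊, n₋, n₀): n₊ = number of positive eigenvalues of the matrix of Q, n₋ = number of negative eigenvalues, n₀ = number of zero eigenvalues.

The symmetric matrix is A = [[9, -4, 3, -4], [-4, 4, 0, 0], [3, 0, 3, -6], [-4, 0, -6, 16]].
Applying the same elementary operations to the rows and columns of A produces a congruent diagonal matrix with entries 9, 20/9, 6/5, 2.
So there are 4 positive pivots.

(4, 0, 0)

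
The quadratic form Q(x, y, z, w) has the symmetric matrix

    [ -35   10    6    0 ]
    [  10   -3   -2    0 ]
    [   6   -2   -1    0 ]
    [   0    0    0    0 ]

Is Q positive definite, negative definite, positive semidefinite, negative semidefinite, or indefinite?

Applying the same elementary operations to the rows and columns of A produces a congruent diagonal matrix with entries -35, -1/7, 3/5, 0.
So there are 1 positive, 2 negative, 1 zero pivots.
Hence Q is indefinite.

indefinite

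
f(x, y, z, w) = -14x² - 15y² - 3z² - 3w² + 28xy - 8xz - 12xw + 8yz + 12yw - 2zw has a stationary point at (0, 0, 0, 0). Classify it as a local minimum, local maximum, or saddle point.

local maximum

The Hessian at the origin is H = [[-28, 28, -8, -12], [28, -30, 8, 12], [-8, 8, -6, -2], [-12, 12, -2, -6]].
Symmetric row and column elimination reduces H to a congruent diagonal form with pivots -28, -2, -26/7, -4/13.
So there are 4 negative pivots.
H is negative definite, so the origin is a strict local maximum.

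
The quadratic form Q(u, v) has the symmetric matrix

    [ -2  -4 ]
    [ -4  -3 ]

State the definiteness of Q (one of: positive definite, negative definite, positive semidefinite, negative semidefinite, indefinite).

Applying the same elementary operations to the rows and columns of A produces a congruent diagonal matrix with entries -2, 5.
So there are 1 positive, 1 negative pivots.
Hence Q is indefinite.

indefinite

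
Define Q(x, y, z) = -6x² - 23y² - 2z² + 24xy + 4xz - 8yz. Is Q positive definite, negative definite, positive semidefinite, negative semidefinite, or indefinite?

indefinite

Write A = [[-6, 12, 2], [12, -23, -4], [2, -4, -2]].
An LDLᵀ factorisation of A has diagonal entries -6, 1, -4/3.
So there are 1 positive, 2 negative pivots.
Hence Q is indefinite.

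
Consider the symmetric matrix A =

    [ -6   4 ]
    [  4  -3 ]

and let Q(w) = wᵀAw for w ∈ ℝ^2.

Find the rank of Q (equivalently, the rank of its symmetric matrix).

2

Row-reducing A symmetrically gives the diagonal entries -6, -1/3.
Counting signs: 2 negative.
The rank is the number of nonzero pivots: 2.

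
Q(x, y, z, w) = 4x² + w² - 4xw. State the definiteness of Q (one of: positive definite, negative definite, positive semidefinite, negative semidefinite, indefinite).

positive semidefinite

Write A = [[4, 0, 0, -2], [0, 0, 0, 0], [0, 0, 0, 0], [-2, 0, 0, 1]].
Row-reducing A symmetrically gives the diagonal entries 4, 0, 0, 0.
Counting signs: 1 positive, 3 zero.
Hence Q is positive semidefinite.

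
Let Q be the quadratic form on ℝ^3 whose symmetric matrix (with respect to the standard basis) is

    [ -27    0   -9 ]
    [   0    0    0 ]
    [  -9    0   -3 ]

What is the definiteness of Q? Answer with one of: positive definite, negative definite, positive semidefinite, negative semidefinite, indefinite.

negative semidefinite

Congruent diagonalization of A (simultaneous row and column reduction) yields pivots -27, 0, 0.
That gives 1 negative, 2 zero pivots.
Hence Q is negative semidefinite.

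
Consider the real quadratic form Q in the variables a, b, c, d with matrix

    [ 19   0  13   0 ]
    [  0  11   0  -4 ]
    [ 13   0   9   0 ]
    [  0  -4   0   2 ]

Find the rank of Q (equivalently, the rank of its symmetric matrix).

4

Applying the same elementary operations to the rows and columns of A produces a congruent diagonal matrix with entries 19, 11, 2/19, 6/11.
So there are 4 positive pivots.
The rank is the number of nonzero pivots: 4.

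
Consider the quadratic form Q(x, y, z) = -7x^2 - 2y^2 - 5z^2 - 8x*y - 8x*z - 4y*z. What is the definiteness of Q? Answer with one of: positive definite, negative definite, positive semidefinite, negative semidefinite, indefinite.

The associated matrix is A = [[-7, -4, -4], [-4, -2, -2], [-4, -2, -5]].
An LDLᵀ factorisation of A has diagonal entries -7, 2/7, -3.
Counting signs: 1 positive, 2 negative.
Hence Q is indefinite.

indefinite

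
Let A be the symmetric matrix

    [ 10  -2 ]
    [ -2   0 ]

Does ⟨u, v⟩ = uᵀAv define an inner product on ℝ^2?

no

For the 2×2 matrix [[10, -2], [-2, 0]]: det = 10·0 − (-2)² = -4, trace = 10.
det < 0 so the eigenvalues have opposite signs; the form is indefinite.
⟨·,·⟩ is an inner product exactly when A is positive definite.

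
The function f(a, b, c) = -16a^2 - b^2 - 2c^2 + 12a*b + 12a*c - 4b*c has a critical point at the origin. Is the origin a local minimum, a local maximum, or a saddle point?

saddle point

The Hessian at the origin is H = [[-32, 12, 12], [12, -2, -4], [12, -4, -4]].
Symmetric row and column elimination reduces H to a congruent diagonal form with pivots -32, 5/2, 2/5.
Counting signs: 2 positive, 1 negative.
H is indefinite, so the origin is a saddle point.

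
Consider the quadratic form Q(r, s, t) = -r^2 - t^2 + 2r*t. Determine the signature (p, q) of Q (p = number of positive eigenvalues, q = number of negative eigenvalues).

Write A = [[-1, 0, 1], [0, 0, 0], [1, 0, -1]].
Applying the same elementary operations to the rows and columns of A produces a congruent diagonal matrix with entries -1, 0, 0.
So there are 1 negative, 2 zero pivots.

(0, 1)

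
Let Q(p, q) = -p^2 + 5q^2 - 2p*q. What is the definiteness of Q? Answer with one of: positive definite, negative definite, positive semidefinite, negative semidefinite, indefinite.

The symmetric matrix of Q is [[-1, -1], [-1, 5]].
For the 2×2 matrix [[-1, -1], [-1, 5]]: det = -1·5 − (-1)² = -6, trace = 4.
det < 0 so the eigenvalues have opposite signs; the form is indefinite.

indefinite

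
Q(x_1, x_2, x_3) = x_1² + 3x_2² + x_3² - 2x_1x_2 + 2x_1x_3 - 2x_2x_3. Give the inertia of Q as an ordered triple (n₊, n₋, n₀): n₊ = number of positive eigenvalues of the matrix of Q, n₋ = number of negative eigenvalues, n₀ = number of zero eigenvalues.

(2, 0, 1)

The symmetric matrix is A = [[1, -1, 1], [-1, 3, -1], [1, -1, 1]].
Congruent diagonalization of A (simultaneous row and column reduction) yields pivots 1, 2, 0.
So there are 2 positive, 1 zero pivots.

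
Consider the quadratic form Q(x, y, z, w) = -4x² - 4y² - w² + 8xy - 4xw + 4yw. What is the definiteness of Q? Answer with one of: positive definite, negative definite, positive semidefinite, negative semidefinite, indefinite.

negative semidefinite

The symmetric matrix is A = [[-4, 4, 0, -2], [4, -4, 0, 2], [0, 0, 0, 0], [-2, 2, 0, -1]].
Row-reducing A symmetrically gives the diagonal entries -4, 0, 0, 0.
So there are 1 negative, 3 zero pivots.
Hence Q is negative semidefinite.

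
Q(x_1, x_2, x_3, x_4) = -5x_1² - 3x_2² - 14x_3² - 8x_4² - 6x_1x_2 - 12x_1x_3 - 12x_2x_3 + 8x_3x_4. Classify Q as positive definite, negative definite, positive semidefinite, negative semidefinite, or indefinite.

The associated matrix is A = [[-5, -3, -6, 0], [-3, -3, -6, 0], [-6, -6, -14, 4], [0, 0, 4, -8]].
Row-reducing A symmetrically gives the diagonal entries -5, -6/5, -2, 0.
So there are 3 negative, 1 zero pivots.
Hence Q is negative semidefinite.

negative semidefinite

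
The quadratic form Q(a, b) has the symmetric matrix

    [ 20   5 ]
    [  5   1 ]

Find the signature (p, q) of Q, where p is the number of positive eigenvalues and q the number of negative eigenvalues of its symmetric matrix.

An LDLᵀ factorisation of A has diagonal entries 20, -1/4.
Counting signs: 1 positive, 1 negative.

(1, 1)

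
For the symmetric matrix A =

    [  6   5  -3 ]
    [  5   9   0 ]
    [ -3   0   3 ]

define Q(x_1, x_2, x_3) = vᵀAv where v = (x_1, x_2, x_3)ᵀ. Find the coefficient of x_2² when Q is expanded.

The coefficient of x_2² is the diagonal entry A[2,2] = 9.

9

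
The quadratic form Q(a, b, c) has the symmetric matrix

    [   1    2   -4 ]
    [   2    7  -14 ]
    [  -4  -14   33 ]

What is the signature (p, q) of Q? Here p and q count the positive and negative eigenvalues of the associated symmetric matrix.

(3, 0)

Row-reducing A symmetrically gives the diagonal entries 1, 3, 5.
That gives 3 positive pivots.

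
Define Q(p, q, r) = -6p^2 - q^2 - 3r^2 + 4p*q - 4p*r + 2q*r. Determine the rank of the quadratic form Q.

The associated matrix is A = [[-6, 2, -2], [2, -1, 1], [-2, 1, -3]].
Congruent diagonalization of A (simultaneous row and column reduction) yields pivots -6, -1/3, -2.
That gives 3 negative pivots.
The rank is the number of nonzero pivots: 3.

3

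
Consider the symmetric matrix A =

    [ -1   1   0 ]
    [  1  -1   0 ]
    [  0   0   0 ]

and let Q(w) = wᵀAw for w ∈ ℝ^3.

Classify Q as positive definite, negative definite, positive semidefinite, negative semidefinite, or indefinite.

negative semidefinite

Congruent diagonalization of A (simultaneous row and column reduction) yields pivots -1, 0, 0.
That gives 1 negative, 2 zero pivots.
Hence Q is negative semidefinite.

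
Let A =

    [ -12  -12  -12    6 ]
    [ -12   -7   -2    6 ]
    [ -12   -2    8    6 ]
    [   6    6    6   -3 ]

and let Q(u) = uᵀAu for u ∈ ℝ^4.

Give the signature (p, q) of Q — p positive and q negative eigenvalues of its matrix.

Congruent diagonalization of A (simultaneous row and column reduction) yields pivots -12, 5, 0, 0.
Counting signs: 1 positive, 1 negative, 2 zero.

(1, 1)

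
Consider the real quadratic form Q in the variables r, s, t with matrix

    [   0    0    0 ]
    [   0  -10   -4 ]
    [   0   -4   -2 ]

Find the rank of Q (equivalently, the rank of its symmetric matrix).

2

Congruent diagonalization of A (simultaneous row and column reduction) yields pivots 0, -10, -2/5.
So there are 2 negative, 1 zero pivots.
The rank is the number of nonzero pivots: 2.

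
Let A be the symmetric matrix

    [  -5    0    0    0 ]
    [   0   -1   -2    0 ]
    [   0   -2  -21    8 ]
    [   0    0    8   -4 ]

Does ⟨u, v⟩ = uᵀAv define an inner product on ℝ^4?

Leading principal minors: Δ_1 = -5, Δ_2 = 5, Δ_3 = -85, Δ_4 = 20.
The signs alternate starting with Δ_1 < 0, so by Sylvester's criterion Q is negative definite.
⟨·,·⟩ is an inner product exactly when A is positive definite.

no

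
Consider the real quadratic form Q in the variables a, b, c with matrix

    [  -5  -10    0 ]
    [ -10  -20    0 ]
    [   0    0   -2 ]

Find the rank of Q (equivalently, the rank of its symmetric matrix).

2

Symmetric row and column elimination reduces A to a congruent diagonal form with pivots -5, 0, -2.
So there are 2 negative, 1 zero pivots.
The rank is the number of nonzero pivots: 2.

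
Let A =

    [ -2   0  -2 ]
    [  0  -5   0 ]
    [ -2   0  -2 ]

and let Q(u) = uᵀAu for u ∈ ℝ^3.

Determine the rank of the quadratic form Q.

2

Symmetric row and column elimination reduces A to a congruent diagonal form with pivots -2, -5, 0.
So there are 2 negative, 1 zero pivots.
The rank is the number of nonzero pivots: 2.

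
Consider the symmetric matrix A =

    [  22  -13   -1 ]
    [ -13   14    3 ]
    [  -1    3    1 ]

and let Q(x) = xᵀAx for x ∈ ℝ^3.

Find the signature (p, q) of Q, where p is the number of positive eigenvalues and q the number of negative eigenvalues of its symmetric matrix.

Applying the same elementary operations to the rows and columns of A produces a congruent diagonal matrix with entries 22, 139/22, 5/139.
That gives 3 positive pivots.

(3, 0)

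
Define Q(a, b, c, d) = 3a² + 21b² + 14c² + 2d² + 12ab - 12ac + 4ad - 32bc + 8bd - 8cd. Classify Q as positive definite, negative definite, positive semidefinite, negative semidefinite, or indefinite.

The symmetric matrix of Q is A = [[3, 6, -6, 2], [6, 21, -16, 4], [-6, -16, 14, -4], [2, 4, -4, 2]].
Leading principal minors: Δ_1 = 3, Δ_2 = 27, Δ_3 = 6, Δ_4 = 4.
All leading principal minors are positive, so by Sylvester's criterion Q is positive definite.

positive definite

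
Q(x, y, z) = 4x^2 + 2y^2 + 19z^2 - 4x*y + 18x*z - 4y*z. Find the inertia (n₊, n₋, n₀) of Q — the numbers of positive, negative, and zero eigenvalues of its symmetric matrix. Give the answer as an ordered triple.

The associated matrix is A = [[4, -2, 9], [-2, 2, -2], [9, -2, 19]].
Applying the same elementary operations to the rows and columns of A produces a congruent diagonal matrix with entries 4, 1, -15/2.
So there are 2 positive, 1 negative pivots.

(2, 1, 0)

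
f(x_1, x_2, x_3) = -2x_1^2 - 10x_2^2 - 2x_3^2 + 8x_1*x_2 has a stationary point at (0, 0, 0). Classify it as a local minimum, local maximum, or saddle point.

local maximum

The Hessian at the origin is H = [[-4, 8, 0], [8, -20, 0], [0, 0, -4]].
Applying the same elementary operations to the rows and columns of H produces a congruent diagonal matrix with entries -4, -4, -4.
That gives 3 negative pivots.
H is negative definite, so the origin is a strict local maximum.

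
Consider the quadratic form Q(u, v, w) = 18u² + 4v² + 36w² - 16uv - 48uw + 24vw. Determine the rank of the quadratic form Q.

The associated matrix is A = [[18, -8, -24], [-8, 4, 12], [-24, 12, 36]].
Row-reducing A symmetrically gives the diagonal entries 18, 4/9, 0.
Counting signs: 2 positive, 1 zero.
The rank is the number of nonzero pivots: 2.

2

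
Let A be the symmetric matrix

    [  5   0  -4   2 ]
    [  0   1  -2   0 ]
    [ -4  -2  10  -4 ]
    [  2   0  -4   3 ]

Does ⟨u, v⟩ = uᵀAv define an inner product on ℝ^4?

Congruent diagonalization of A (simultaneous row and column reduction) yields pivots 5, 1, 14/5, 1/7.
Counting signs: 4 positive.
Hence Q is positive definite.
⟨·,·⟩ is an inner product exactly when A is positive definite.

yes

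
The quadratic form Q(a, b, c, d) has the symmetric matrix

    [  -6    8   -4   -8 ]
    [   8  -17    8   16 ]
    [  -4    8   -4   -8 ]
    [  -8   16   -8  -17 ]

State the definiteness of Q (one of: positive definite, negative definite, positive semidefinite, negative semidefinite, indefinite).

negative definite

Leading principal minors: Δ_1 = -6, Δ_2 = 38, Δ_3 = -8, Δ_4 = 8.
The signs alternate starting with Δ_1 < 0, so by Sylvester's criterion Q is negative definite.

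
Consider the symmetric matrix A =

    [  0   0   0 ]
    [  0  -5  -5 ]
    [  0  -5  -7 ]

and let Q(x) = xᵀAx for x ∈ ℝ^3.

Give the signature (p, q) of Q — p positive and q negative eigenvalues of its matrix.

Congruent diagonalization of A (simultaneous row and column reduction) yields pivots 0, -5, -2.
That gives 2 negative, 1 zero pivots.

(0, 2)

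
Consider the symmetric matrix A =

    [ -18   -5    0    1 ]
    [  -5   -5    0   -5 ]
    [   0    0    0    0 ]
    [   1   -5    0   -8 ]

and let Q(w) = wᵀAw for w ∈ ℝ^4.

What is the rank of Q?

3

Symmetric row and column elimination reduces A to a congruent diagonal form with pivots -18, -65/18, 0, -3/13.
So there are 3 negative, 1 zero pivots.
The rank is the number of nonzero pivots: 3.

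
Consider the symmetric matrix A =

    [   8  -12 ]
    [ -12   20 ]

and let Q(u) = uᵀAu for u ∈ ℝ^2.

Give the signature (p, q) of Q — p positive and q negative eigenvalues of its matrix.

Congruent diagonalization of A (simultaneous row and column reduction) yields pivots 8, 2.
That gives 2 positive pivots.

(2, 0)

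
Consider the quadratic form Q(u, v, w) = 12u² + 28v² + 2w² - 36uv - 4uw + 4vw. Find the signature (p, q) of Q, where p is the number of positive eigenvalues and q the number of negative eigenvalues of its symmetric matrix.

(3, 0)

The symmetric matrix is A = [[12, -18, -2], [-18, 28, 2], [-2, 2, 2]].
Applying the same elementary operations to the rows and columns of A produces a congruent diagonal matrix with entries 12, 1, 2/3.
So there are 3 positive pivots.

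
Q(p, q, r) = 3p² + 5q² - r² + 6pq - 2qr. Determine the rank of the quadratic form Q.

The associated matrix is A = [[3, 3, 0], [3, 5, -1], [0, -1, -1]].
Applying the same elementary operations to the rows and columns of A produces a congruent diagonal matrix with entries 3, 2, -3/2.
Counting signs: 2 positive, 1 negative.
The rank is the number of nonzero pivots: 3.

3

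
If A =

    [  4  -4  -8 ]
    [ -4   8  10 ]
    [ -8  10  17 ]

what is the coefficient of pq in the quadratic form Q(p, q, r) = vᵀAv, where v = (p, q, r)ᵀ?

-8

The coefficient of pq is A[1,2] + A[2,1] = 2·(-4) = -8.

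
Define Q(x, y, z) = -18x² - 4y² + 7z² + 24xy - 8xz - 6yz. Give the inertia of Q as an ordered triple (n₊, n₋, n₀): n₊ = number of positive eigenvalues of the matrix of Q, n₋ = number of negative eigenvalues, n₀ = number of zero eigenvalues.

(1, 2, 0)

The associated matrix is A = [[-18, 12, -4], [12, -4, -3], [-4, -3, 7]].
An LDLᵀ factorisation of A has diagonal entries -18, 4, -5/36.
So there are 1 positive, 2 negative pivots.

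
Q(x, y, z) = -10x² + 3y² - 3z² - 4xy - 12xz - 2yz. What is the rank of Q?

The associated matrix is A = [[-10, -2, -6], [-2, 3, -1], [-6, -1, -3]].
An LDLᵀ factorisation of A has diagonal entries -10, 17/5, 10/17.
That gives 2 positive, 1 negative pivots.
The rank is the number of nonzero pivots: 3.

3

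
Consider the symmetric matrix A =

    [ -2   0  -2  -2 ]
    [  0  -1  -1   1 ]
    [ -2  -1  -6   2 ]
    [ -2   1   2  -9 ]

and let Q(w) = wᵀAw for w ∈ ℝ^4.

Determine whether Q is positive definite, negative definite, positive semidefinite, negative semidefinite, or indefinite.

Congruent diagonalization of A (simultaneous row and column reduction) yields pivots -2, -1, -3, -3.
That gives 4 negative pivots.
Hence Q is negative definite.

negative definite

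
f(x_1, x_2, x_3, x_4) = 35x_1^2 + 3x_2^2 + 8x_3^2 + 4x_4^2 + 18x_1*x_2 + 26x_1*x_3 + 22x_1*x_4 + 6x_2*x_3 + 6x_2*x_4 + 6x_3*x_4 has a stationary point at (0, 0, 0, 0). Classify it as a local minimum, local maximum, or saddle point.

The Hessian at the origin is H = [[70, 18, 26, 22], [18, 6, 6, 6], [26, 6, 16, 6], [22, 6, 6, 8]].
Row-reducing H symmetrically gives the diagonal entries 70, 48/35, 6, 1/3.
Counting signs: 4 positive.
H is positive definite, so the origin is a strict local minimum.

local minimum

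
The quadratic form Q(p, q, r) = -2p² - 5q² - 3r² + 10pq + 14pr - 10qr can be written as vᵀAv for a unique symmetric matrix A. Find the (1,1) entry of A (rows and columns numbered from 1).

The coefficient of p² in Q is -2, and that is exactly A[1,1].

-2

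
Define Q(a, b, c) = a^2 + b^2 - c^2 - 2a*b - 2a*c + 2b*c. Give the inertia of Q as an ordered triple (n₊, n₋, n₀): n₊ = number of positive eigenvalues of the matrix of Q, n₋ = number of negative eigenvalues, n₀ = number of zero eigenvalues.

(1, 1, 1)

The symmetric matrix is A = [[1, -1, -1], [-1, 1, 1], [-1, 1, -1]].
Applying the same elementary operations to the rows and columns of A produces a congruent diagonal matrix with entries 1, 0, -2.
Counting signs: 1 positive, 1 negative, 1 zero.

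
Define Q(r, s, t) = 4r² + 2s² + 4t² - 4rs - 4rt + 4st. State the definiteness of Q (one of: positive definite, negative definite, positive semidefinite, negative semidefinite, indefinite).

positive definite

The symmetric matrix of Q is A = [[4, -2, -2], [-2, 2, 2], [-2, 2, 4]].
Leading principal minors: Δ_1 = 4, Δ_2 = 4, Δ_3 = 8.
All leading principal minors are positive, so by Sylvester's criterion Q is positive definite.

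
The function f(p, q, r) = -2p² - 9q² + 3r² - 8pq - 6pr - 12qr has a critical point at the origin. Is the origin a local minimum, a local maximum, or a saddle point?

saddle point

The Hessian at the origin is H = [[-4, -8, -6], [-8, -18, -12], [-6, -12, 6]].
Applying the same elementary operations to the rows and columns of H produces a congruent diagonal matrix with entries -4, -2, 15.
Counting signs: 1 positive, 2 negative.
H is indefinite, so the origin is a saddle point.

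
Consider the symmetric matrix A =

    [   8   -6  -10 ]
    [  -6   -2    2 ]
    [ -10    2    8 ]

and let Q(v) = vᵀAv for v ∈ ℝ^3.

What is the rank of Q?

3

Symmetric row and column elimination reduces A to a congruent diagonal form with pivots 8, -13/2, 2/13.
That gives 2 positive, 1 negative pivots.
The rank is the number of nonzero pivots: 3.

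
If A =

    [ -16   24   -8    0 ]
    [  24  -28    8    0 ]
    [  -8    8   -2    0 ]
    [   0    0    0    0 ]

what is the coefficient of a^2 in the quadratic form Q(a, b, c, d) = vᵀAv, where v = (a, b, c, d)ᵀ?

The coefficient of a^2 is the diagonal entry A[1,1] = -16.

-16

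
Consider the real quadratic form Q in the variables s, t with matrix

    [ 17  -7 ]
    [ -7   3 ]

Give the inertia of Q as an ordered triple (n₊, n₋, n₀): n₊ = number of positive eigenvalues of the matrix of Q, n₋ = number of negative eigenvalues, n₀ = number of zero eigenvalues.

(2, 0, 0)

Symmetric row and column elimination reduces A to a congruent diagonal form with pivots 17, 2/17.
That gives 2 positive pivots.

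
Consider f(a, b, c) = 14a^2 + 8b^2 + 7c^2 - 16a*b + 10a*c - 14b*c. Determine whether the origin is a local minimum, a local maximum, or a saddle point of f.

local minimum

The Hessian at the origin is H = [[28, -16, 10], [-16, 16, -14], [10, -14, 14]].
An LDLᵀ factorisation of H has diagonal entries 28, 48/7, 5/12.
So there are 3 positive pivots.
H is positive definite, so the origin is a strict local minimum.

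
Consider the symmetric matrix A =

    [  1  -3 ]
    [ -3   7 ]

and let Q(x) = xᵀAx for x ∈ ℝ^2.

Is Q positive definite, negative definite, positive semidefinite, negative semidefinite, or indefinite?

indefinite

For the 2×2 matrix [[1, -3], [-3, 7]]: det = 1·7 − (-3)² = -2, trace = 8.
det < 0 so the eigenvalues have opposite signs; the form is indefinite.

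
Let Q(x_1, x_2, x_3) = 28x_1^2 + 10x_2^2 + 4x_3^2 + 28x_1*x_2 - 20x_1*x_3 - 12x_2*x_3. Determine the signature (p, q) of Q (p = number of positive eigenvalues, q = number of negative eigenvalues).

(3, 0)

The symmetric matrix is A = [[28, 14, -10], [14, 10, -6], [-10, -6, 4]].
Applying the same elementary operations to the rows and columns of A produces a congruent diagonal matrix with entries 28, 3, 2/21.
So there are 3 positive pivots.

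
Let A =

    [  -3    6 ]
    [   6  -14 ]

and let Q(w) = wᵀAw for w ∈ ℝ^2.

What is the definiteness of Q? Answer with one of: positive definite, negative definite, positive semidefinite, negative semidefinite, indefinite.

negative definite

Leading principal minors: Δ_1 = -3, Δ_2 = 6.
The signs alternate starting with Δ_1 < 0, so by Sylvester's criterion Q is negative definite.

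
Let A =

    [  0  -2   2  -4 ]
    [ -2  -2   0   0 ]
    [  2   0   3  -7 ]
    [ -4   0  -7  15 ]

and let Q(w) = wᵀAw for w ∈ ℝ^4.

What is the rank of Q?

Row reduction of A gives 4 nonzero rows, so rank A = 4.

4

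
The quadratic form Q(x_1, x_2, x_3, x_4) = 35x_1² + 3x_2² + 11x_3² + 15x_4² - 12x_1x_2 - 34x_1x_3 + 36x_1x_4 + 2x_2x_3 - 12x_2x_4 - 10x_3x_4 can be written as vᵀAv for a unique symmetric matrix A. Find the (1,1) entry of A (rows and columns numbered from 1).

The coefficient of x_1² in Q is 35, and that is exactly A[1,1].

35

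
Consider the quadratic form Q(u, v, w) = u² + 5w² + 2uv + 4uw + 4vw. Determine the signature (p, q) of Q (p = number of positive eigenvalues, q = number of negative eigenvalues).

(2, 1)

The associated matrix is A = [[1, 1, 2], [1, 0, 2], [2, 2, 5]].
Symmetric row and column elimination reduces A to a congruent diagonal form with pivots 1, -1, 1.
Counting signs: 2 positive, 1 negative.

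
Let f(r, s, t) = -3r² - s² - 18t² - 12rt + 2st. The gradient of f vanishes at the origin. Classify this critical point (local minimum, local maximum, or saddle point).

The Hessian at the origin is H = [[-6, 0, -12], [0, -2, 2], [-12, 2, -36]].
An LDLᵀ factorisation of H has diagonal entries -6, -2, -10.
That gives 3 negative pivots.
H is negative definite, so the origin is a strict local maximum.

local maximum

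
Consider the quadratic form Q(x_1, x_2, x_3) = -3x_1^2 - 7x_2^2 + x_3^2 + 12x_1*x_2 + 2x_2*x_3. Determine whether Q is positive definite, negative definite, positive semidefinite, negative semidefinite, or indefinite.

Write A = [[-3, 6, 0], [6, -7, 1], [0, 1, 1]].
Applying the same elementary operations to the rows and columns of A produces a congruent diagonal matrix with entries -3, 5, 4/5.
That gives 2 positive, 1 negative pivots.
Hence Q is indefinite.

indefinite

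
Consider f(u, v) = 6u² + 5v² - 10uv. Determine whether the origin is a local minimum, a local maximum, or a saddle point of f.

The Hessian at the origin is H = [[12, -10], [-10, 10]].
det H = 12·10 − (-10)² = 20 > 0 and H[1,1] = 12 > 0, so H is positive definite.
Therefore the origin is a local minimum.

local minimum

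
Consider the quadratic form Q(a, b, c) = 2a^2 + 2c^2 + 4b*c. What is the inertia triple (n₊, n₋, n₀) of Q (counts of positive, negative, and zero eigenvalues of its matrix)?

(2, 1, 0)

The symmetric matrix is A = [[2, 0, 0], [0, 0, 2], [0, 2, 2]].
By Sylvester's law of inertia any congruent diagonalization of A has 2 positive, 1 negative and 0 zero entries.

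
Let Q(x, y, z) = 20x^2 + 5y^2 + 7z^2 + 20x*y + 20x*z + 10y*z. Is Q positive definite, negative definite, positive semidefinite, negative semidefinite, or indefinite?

The symmetric matrix is A = [[20, 10, 10], [10, 5, 5], [10, 5, 7]].
Congruent diagonalization of A (simultaneous row and column reduction) yields pivots 20, 0, 2.
So there are 2 positive, 1 zero pivots.
Hence Q is positive semidefinite.

positive semidefinite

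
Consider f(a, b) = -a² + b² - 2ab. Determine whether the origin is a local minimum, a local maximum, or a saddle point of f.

saddle point

The Hessian at the origin is H = [[-2, -2], [-2, 2]].
det H = -2·2 − (-2)² = -8 < 0, so H is indefinite.
Therefore the origin is a saddle point.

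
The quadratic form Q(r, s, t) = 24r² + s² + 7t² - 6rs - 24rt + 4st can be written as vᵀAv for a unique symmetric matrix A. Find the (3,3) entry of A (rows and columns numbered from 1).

7

The coefficient of t² in Q is 7, and that is exactly A[3,3].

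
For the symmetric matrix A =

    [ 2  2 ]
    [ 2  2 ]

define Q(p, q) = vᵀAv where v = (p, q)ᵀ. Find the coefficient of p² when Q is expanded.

The coefficient of p² is the diagonal entry A[1,1] = 2.

2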